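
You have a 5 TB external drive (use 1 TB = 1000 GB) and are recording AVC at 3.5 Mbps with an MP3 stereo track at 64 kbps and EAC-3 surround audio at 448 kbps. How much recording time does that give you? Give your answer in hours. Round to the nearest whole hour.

2769 hours

Audio total: 64 + 448 = 512 kbps = 0.512 Mbps.
Total bitrate: 3.5 + 0.512 = 4.012 Mbps.
Capacity: 5 TB = 40,000,000 Mb.
Recording time: 40,000,000 / 4.012 = 9,970,090 s ≈ 2,769 hours.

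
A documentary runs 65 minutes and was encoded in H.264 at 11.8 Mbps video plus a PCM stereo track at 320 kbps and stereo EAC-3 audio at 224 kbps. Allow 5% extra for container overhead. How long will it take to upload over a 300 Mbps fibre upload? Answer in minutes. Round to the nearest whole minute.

3 minutes

65 min = 3900 s
Audio total: 320 + 224 = 544 kbps = 0.544 Mbps.
Total bitrate: 12.344 Mbps.
File: 12.344 Mbps × 3900 s = 48141.6 Mb.
With 5% container overhead: ×1.05. → 50548.7 Mb.
At 300 Mbps: 50548.7 / 300 = 168.5 s ≈ 2.81 minutes.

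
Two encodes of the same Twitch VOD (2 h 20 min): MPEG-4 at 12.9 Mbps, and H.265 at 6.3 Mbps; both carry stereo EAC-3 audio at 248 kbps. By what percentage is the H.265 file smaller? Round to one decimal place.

50.2%

2 h 20 min = 140 min = 8400 s
Audio: 248 kbps = 0.248 Mbps.
MPEG-4: 13.148 Mbps × 8400 s = 110443.2 Mb = 13.805 GB.
H.265: 6.548 Mbps × 8400 s = 55003.2 Mb = 6.875 GB.
Reduction: (1 − 6.875/13.805) × 100 = 50.20%.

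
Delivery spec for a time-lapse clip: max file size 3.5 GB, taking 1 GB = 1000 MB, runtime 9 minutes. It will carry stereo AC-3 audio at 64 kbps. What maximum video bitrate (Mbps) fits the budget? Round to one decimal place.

51.8 Mbps

Budget: 3.5 GB = 28000.0 Mb.
9 min = 540 s
Total bitrate budget: 28000.0 Mb / 540 s = 51.852 Mbps.
Audio: 64 kbps = 0.064 Mbps.
Video: 51.852 − 0.064 = 51.788 Mbps.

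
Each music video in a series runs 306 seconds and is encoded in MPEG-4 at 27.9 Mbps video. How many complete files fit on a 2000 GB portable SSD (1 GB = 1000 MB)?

1874

Per item: 27.900 Mbps × 306 s = 8,537 Mb = 1,067 MB.
Capacity: 2000 GB = 16,000,000 Mb; 1874.11 items → 1874 complete.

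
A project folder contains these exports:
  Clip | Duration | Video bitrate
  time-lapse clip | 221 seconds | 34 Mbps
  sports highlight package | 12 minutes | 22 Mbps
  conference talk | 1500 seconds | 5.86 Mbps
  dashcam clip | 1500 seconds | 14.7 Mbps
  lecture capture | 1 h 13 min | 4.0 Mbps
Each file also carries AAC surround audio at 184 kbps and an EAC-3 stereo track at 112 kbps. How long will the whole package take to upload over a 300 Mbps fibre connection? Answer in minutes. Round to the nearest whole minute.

4 minutes

Audio total: 184 + 112 = 296 kbps = 0.296 Mbps.
time-lapse clip: 34.296 Mbps × 221 s = 7579.4 Mb
sports highlight package: 22.296 Mbps × 720 s = 16053.1 Mb
conference talk: 6.156 Mbps × 1500 s = 9234.0 Mb
dashcam clip: 14.996 Mbps × 1500 s = 22494.0 Mb
lecture capture: 4.296 Mbps × 4380 s = 18816.5 Mb
Total: 74177.0 Mb = 9272.1 MB.
At 300 Mbps: 74177.0 / 300 = 247 s ≈ 4.12 minutes.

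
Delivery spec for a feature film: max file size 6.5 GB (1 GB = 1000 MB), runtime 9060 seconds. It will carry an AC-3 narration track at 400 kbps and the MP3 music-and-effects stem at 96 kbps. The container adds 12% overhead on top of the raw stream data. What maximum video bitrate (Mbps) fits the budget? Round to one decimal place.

4.6 Mbps

Budget: 6.5 GB = 52000.0 Mb.
Stream payload after overhead: 52000.0 / 1.12 = 46428.6 Mb.
Total bitrate budget: 46428.6 Mb / 9060 s = 5.125 Mbps.
Audio total: 400 + 96 = 496 kbps = 0.496 Mbps.
Video: 5.125 − 0.496 = 4.629 Mbps.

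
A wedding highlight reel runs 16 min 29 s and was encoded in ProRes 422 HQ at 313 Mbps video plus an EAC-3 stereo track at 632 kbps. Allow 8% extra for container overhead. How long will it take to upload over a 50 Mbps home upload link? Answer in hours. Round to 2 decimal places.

16 min 29 s = 989 s
Audio: 632 kbps = 0.632 Mbps.
Total bitrate: 313.632 Mbps.
File: 313.632 Mbps × 989 s = 310182.0 Mb.
With 8% container overhead: ×1.08. → 334996.6 Mb.
At 50 Mbps: 334996.6 / 50 = 6699.9 s ≈ 1.86 hours.

1.86 hours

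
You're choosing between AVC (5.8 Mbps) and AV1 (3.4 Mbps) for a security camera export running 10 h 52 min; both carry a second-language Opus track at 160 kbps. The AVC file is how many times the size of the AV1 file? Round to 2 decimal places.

10 h 52 min = 652 min = 39120 s
Audio: 160 kbps = 0.160 Mbps.
AVC: 5.960 Mbps × 39120 s = 233155.2 Mb = 29.144 GB.
AV1: 3.560 Mbps × 39120 s = 139267.2 Mb = 17.408 GB.
Ratio: 29.144 / 17.408 = 1.674.

1.67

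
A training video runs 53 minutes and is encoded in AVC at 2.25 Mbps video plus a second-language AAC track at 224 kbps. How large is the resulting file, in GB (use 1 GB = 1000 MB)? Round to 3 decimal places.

53 min = 3180 s
Audio: 224 kbps = 0.224 Mbps.
Total bitrate: 2.25 + 0.224 = 2.474 Mbps.
Stream data: 2.474 Mbps × 3180 s = 7867.3 Mb.
7,867 Mb ÷ 8 = 983.4 MB → 0.9834 GB.

0.983 GB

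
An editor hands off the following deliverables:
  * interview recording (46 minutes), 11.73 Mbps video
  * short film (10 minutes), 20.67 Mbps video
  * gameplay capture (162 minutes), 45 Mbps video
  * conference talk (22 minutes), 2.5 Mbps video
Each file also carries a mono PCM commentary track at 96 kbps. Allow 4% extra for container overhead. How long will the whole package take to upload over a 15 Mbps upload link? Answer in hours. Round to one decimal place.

9.4 hours

Audio: 96 kbps = 0.096 Mbps.
interview recording: 11.826 Mbps × 2760 s × 1.04 = 33945.4 Mb
short film: 20.766 Mbps × 600 s × 1.04 = 12958.0 Mb
gameplay capture: 45.096 Mbps × 9720 s × 1.04 = 455866.4 Mb
conference talk: 2.596 Mbps × 1320 s × 1.04 = 3563.8 Mb
Total: 506333.6 Mb = 63291.7 MB.
At 15 Mbps: 506333.6 / 15 = 33756 s ≈ 9.38 hours.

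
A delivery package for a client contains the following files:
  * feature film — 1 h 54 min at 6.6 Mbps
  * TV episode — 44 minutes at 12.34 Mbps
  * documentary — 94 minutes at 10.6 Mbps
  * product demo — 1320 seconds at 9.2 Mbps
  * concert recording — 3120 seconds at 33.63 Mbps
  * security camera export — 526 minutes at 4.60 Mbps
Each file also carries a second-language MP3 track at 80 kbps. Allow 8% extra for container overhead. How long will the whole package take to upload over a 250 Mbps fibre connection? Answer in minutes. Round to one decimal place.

29.1 minutes

Audio: 80 kbps = 0.080 Mbps.
feature film: 6.680 Mbps × 6840 s × 1.08 = 49346.5 Mb
TV episode: 12.420 Mbps × 2640 s × 1.08 = 35411.9 Mb
documentary: 10.680 Mbps × 5640 s × 1.08 = 65054.0 Mb
product demo: 9.280 Mbps × 1320 s × 1.08 = 13229.6 Mb
concert recording: 33.710 Mbps × 3120 s × 1.08 = 113589.2 Mb
security camera export: 4.680 Mbps × 31560 s × 1.08 = 159516.9 Mb
Total: 436148.1 Mb = 54518.5 MB.
At 250 Mbps: 436148.1 / 250 = 1745 s ≈ 29.1 minutes.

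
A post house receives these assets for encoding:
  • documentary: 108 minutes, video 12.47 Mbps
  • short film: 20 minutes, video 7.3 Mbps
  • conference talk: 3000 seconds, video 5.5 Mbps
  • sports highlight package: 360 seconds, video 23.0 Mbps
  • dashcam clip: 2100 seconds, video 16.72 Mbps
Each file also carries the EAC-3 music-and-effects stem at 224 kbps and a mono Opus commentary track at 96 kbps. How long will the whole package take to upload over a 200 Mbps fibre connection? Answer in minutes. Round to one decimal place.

12.8 minutes

Audio total: 224 + 96 = 320 kbps = 0.320 Mbps.
documentary: 12.790 Mbps × 6480 s = 82879.2 Mb
short film: 7.620 Mbps × 1200 s = 9144.0 Mb
conference talk: 5.820 Mbps × 3000 s = 17460.0 Mb
sports highlight package: 23.320 Mbps × 360 s = 8395.2 Mb
dashcam clip: 17.040 Mbps × 2100 s = 35784.0 Mb
Total: 153662.4 Mb = 19207.8 MB.
At 200 Mbps: 153662.4 / 200 = 768 s ≈ 12.8 minutes.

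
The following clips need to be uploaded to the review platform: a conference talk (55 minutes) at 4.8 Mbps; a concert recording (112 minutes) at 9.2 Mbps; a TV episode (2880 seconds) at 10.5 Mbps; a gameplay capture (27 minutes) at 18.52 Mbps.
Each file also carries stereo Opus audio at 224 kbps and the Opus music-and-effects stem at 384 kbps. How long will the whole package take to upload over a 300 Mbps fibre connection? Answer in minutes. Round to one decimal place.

Audio total: 224 + 384 = 608 kbps = 0.608 Mbps.
conference talk: 5.408 Mbps × 3300 s = 17846.4 Mb
concert recording: 9.808 Mbps × 6720 s = 65909.8 Mb
TV episode: 11.108 Mbps × 2880 s = 31991.0 Mb
gameplay capture: 19.128 Mbps × 1620 s = 30987.4 Mb
Total: 146734.6 Mb = 18341.8 MB.
At 300 Mbps: 146734.6 / 300 = 489 s ≈ 8.15 minutes.

8.2 minutes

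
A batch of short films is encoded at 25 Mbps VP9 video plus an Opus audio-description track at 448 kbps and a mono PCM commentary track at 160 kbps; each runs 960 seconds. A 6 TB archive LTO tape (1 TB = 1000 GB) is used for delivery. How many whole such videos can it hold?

1952

Audio total: 448 + 160 = 608 kbps = 0.608 Mbps.
Total bitrate: 25.608 Mbps.
Per item: 25.608 Mbps × 960 s = 24,584 Mb = 3,073 MB.
Capacity: 6 TB = 48,000,000 Mb; 1952.51 items → 1952 complete.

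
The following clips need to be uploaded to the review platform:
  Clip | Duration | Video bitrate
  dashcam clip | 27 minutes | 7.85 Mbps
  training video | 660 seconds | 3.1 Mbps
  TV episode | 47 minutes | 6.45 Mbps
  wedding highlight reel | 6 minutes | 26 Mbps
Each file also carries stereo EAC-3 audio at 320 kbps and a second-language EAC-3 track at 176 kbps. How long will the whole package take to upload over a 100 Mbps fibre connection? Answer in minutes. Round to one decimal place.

7.5 minutes

Audio total: 320 + 176 = 496 kbps = 0.496 Mbps.
dashcam clip: 8.346 Mbps × 1620 s = 13520.5 Mb
training video: 3.596 Mbps × 660 s = 2373.4 Mb
TV episode: 6.946 Mbps × 2820 s = 19587.7 Mb
wedding highlight reel: 26.496 Mbps × 360 s = 9538.6 Mb
Total: 45020.2 Mb = 5627.5 MB.
At 100 Mbps: 45020.2 / 100 = 450 s ≈ 7.5 minutes.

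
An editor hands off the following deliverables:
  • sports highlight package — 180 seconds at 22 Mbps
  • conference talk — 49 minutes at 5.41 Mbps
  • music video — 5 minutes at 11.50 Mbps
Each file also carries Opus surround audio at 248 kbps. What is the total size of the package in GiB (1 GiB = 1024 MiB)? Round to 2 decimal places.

2.81 GiB

Audio: 248 kbps = 0.248 Mbps.
sports highlight package: 22.248 Mbps × 180 s = 4004.6 Mb
conference talk: 5.658 Mbps × 2940 s = 16634.5 Mb
music video: 11.748 Mbps × 300 s = 3524.4 Mb
Total: 24163.6 Mb = 3020.4 MB.
= 2.813 GiB.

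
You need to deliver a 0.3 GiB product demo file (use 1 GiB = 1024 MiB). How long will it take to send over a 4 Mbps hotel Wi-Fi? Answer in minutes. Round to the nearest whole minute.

11 minutes

File: 0.3 GiB = 2577.0 Mb.
At 4 Mbps: 2577.0 / 4 = 644.2 s ≈ 10.7 minutes.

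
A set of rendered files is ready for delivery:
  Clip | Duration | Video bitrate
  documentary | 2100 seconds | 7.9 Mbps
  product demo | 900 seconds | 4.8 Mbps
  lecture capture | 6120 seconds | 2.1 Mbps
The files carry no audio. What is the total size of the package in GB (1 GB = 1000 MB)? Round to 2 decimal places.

documentary: 7.900 Mbps × 2100 s = 16590.0 Mb
product demo: 4.800 Mbps × 900 s = 4320.0 Mb
lecture capture: 2.100 Mbps × 6120 s = 12852.0 Mb
Total: 33762.0 Mb = 4220.2 MB.
= 4.220 GB.

4.22 GB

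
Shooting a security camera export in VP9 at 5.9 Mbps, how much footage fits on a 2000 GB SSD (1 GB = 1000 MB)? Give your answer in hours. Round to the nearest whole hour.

753 hours

Capacity: 2000 GB = 16,000,000 Mb.
Recording time: 16,000,000 / 5.900 = 2,711,864 s ≈ 753 hours.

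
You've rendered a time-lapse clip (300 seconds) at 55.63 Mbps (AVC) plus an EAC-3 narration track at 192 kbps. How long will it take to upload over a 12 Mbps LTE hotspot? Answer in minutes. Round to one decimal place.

Audio: 192 kbps = 0.192 Mbps.
Total bitrate: 55.822 Mbps.
File: 55.822 Mbps × 300 s = 16746.6 Mb.
At 12 Mbps: 16746.6 / 12 = 1395.5 s ≈ 23.3 minutes.

23.3 minutes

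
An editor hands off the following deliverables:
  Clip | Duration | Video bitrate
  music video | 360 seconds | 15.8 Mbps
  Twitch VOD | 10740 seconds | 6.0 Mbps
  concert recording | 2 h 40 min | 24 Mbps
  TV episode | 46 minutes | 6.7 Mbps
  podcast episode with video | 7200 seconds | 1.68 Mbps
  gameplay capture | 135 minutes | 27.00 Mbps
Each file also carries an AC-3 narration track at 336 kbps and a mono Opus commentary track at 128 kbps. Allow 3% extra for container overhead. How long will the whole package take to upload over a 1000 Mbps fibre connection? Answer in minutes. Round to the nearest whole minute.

Audio total: 336 + 128 = 464 kbps = 0.464 Mbps.
music video: 16.264 Mbps × 360 s × 1.03 = 6030.7 Mb
Twitch VOD: 6.464 Mbps × 10740 s × 1.03 = 71506.1 Mb
concert recording: 24.464 Mbps × 9600 s × 1.03 = 241900.0 Mb
TV episode: 7.164 Mbps × 2760 s × 1.03 = 20365.8 Mb
podcast episode with video: 2.144 Mbps × 7200 s × 1.03 = 15899.9 Mb
gameplay capture: 27.464 Mbps × 8100 s × 1.03 = 229132.2 Mb
Total: 584834.7 Mb = 73104.3 MB.
At 1000 Mbps: 584834.7 / 1000 = 585 s ≈ 9.75 minutes.

10 minutes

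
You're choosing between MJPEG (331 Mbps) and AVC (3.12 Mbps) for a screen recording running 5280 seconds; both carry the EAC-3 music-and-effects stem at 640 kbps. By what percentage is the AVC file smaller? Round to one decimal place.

98.9%

Audio: 640 kbps = 0.640 Mbps.
MJPEG: 331.640 Mbps × 5280 s = 1751059.2 Mb = 218.882 GB.
AVC: 3.760 Mbps × 5280 s = 19852.8 Mb = 2.482 GB.
Reduction: (1 − 2.482/218.882) × 100 = 98.87%.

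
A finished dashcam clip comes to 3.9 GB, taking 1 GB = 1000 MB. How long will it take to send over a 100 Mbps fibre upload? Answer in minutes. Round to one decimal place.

File: 3.9 GB = 31200.0 Mb.
At 100 Mbps: 31200.0 / 100 = 312.0 s ≈ 5.2 minutes.

5.2 minutes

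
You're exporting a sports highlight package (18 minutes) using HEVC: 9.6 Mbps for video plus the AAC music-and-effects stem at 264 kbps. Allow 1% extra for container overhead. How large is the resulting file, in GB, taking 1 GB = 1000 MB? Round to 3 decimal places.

1.345 GB

18 min = 1080 s
Audio: 264 kbps = 0.264 Mbps.
Total bitrate: 9.6 + 0.264 = 9.864 Mbps.
Stream data: 9.864 Mbps × 1080 s = 10653.1 Mb.
With 1% container overhead: ×1.01.
10,760 Mb ÷ 8 = 1,345 MB → 1.345 GB.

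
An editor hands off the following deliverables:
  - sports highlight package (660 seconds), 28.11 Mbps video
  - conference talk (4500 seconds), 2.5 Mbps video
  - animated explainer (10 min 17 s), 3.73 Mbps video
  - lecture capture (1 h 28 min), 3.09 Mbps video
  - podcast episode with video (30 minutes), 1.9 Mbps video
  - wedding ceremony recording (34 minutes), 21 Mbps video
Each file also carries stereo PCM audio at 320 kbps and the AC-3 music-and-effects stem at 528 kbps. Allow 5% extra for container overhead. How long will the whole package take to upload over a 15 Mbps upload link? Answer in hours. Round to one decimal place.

Audio total: 320 + 528 = 848 kbps = 0.848 Mbps.
sports highlight package: 28.958 Mbps × 660 s × 1.05 = 20067.9 Mb
conference talk: 3.348 Mbps × 4500 s × 1.05 = 15819.3 Mb
animated explainer: 4.578 Mbps × 617 s × 1.05 = 2965.9 Mb
lecture capture: 3.938 Mbps × 5280 s × 1.05 = 21832.3 Mb
podcast episode with video: 2.748 Mbps × 1800 s × 1.05 = 5193.7 Mb
wedding ceremony recording: 21.848 Mbps × 2040 s × 1.05 = 46798.4 Mb
Total: 112677.5 Mb = 14084.7 MB.
At 15 Mbps: 112677.5 / 15 = 7512 s ≈ 2.09 hours.

2.1 hours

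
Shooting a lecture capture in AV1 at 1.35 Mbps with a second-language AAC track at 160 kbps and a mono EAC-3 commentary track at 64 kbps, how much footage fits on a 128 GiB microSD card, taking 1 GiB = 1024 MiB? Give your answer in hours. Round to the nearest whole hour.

Audio total: 160 + 64 = 224 kbps = 0.224 Mbps.
Total bitrate: 1.35 + 0.224 = 1.574 Mbps.
Capacity: 128 GiB = 1,099,512 Mb.
Recording time: 1,099,512 / 1.574 = 698,546 s ≈ 194 hours.

194 hours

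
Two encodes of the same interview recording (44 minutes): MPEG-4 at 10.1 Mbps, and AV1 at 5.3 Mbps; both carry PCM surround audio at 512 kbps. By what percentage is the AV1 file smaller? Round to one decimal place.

45.2%

44 min = 2640 s
Audio: 512 kbps = 0.512 Mbps.
MPEG-4: 10.612 Mbps × 2640 s = 28015.7 Mb = 3.261 GiB.
AV1: 5.812 Mbps × 2640 s = 15343.7 Mb = 1.786 GiB.
Reduction: (1 − 1.786/3.261) × 100 = 45.23%.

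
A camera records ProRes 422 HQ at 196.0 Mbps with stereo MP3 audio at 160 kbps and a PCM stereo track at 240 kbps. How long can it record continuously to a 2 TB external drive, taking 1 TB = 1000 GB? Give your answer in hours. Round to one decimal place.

Audio total: 160 + 240 = 400 kbps = 0.400 Mbps.
Total bitrate: 196.0 + 0.400 = 196.400 Mbps.
Capacity: 2 TB = 16,000,000 Mb.
Recording time: 16,000,000 / 196.400 = 81,466 s ≈ 22.6 hours.

22.6 hours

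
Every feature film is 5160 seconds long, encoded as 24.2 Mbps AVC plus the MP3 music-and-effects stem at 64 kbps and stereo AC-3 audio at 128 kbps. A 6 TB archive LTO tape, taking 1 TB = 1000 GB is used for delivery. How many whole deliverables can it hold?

Audio total: 64 + 128 = 192 kbps = 0.192 Mbps.
Total bitrate: 24.392 Mbps.
Per item: 24.392 Mbps × 5160 s = 125,863 Mb = 15,733 MB.
Capacity: 6 TB = 48,000,000 Mb; 381.37 items → 381 complete.

381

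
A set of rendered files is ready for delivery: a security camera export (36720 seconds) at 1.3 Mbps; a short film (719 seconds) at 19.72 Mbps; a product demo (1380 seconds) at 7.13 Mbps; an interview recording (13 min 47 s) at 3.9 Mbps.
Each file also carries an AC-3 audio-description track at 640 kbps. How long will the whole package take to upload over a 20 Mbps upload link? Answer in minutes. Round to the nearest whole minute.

Audio: 640 kbps = 0.640 Mbps.
security camera export: 1.940 Mbps × 36720 s = 71236.8 Mb
short film: 20.360 Mbps × 719 s = 14638.8 Mb
product demo: 7.770 Mbps × 1380 s = 10722.6 Mb
interview recording: 4.540 Mbps × 827 s = 3754.6 Mb
Total: 100352.8 Mb = 12544.1 MB.
At 20 Mbps: 100352.8 / 20 = 5018 s ≈ 83.6 minutes.

84 minutes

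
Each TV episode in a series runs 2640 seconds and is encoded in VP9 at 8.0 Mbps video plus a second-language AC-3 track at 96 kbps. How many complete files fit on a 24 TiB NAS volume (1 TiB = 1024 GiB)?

Audio: 96 kbps = 0.096 Mbps.
Total bitrate: 8.096 Mbps.
Per item: 8.096 Mbps × 2640 s = 21,373 Mb = 2,672 MB.
Capacity: 24 TiB = 211,106,233 Mb; 9877.04 items → 9877 complete.

9877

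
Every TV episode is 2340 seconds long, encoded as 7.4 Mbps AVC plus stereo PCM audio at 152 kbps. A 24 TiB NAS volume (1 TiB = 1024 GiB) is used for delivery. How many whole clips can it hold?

Audio: 152 kbps = 0.152 Mbps.
Total bitrate: 7.552 Mbps.
Per item: 7.552 Mbps × 2340 s = 17,672 Mb = 2,209 MB.
Capacity: 24 TiB = 211,106,233 Mb; 11946.02 items → 11946 complete.

11946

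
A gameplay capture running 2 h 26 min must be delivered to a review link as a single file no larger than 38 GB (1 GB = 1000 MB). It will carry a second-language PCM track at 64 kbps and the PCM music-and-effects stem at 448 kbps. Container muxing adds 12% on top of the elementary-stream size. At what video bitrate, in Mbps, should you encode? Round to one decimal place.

Budget: 38 GB = 304000.0 Mb.
Stream payload after overhead: 304000.0 / 1.12 = 271428.6 Mb.
2 h 26 min = 146 min = 8760 s
Total bitrate budget: 271428.6 Mb / 8760 s = 30.985 Mbps.
Audio total: 64 + 448 = 512 kbps = 0.512 Mbps.
Video: 30.985 − 0.512 = 30.473 Mbps.

30.5 Mbps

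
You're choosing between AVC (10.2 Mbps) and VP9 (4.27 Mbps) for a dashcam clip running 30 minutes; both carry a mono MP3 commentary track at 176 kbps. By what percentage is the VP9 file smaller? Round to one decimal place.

57.2%

30 min = 1800 s
Audio: 176 kbps = 0.176 Mbps.
AVC: 10.376 Mbps × 1800 s = 18676.8 Mb = 2.335 GB.
VP9: 4.446 Mbps × 1800 s = 8002.8 Mb = 1.000 GB.
Reduction: (1 − 1.000/2.335) × 100 = 57.15%.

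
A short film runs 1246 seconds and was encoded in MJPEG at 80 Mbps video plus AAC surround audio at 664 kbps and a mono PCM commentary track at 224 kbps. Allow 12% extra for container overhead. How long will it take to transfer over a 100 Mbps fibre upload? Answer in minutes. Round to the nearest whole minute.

Audio total: 664 + 224 = 888 kbps = 0.888 Mbps.
Total bitrate: 80.888 Mbps.
File: 80.888 Mbps × 1246 s = 100786.4 Mb.
With 12% container overhead: ×1.12. → 112880.8 Mb.
At 100 Mbps: 112880.8 / 100 = 1128.8 s ≈ 18.8 minutes.

19 minutes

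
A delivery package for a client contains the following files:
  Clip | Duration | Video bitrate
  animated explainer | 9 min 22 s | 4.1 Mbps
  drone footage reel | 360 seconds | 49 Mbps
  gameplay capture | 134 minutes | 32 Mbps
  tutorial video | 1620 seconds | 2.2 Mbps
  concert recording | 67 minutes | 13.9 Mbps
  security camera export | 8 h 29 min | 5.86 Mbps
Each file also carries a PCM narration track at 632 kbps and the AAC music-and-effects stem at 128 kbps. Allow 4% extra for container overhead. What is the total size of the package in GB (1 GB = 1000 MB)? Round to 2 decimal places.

Audio total: 632 + 128 = 760 kbps = 0.760 Mbps.
animated explainer: 4.860 Mbps × 562 s × 1.04 = 2840.6 Mb
drone footage reel: 49.760 Mbps × 360 s × 1.04 = 18630.1 Mb
gameplay capture: 32.760 Mbps × 8040 s × 1.04 = 273926.0 Mb
tutorial video: 2.960 Mbps × 1620 s × 1.04 = 4987.0 Mb
concert recording: 14.660 Mbps × 4020 s × 1.04 = 61290.5 Mb
security camera export: 6.620 Mbps × 30540 s × 1.04 = 210261.8 Mb
Total: 571936.1 Mb = 71492.0 MB.
= 71.49 GB.

71.49 GB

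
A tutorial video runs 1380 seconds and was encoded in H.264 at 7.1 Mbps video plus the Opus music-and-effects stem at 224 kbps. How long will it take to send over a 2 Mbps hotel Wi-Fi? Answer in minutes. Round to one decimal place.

84.2 minutes

Audio: 224 kbps = 0.224 Mbps.
Total bitrate: 7.324 Mbps.
File: 7.324 Mbps × 1380 s = 10107.1 Mb.
At 2 Mbps: 10107.1 / 2 = 5053.6 s ≈ 84.2 minutes.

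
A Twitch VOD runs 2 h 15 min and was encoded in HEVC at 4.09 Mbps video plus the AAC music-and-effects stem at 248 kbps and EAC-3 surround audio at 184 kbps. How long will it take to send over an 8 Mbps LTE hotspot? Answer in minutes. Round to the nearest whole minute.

76 minutes

2 h 15 min = 135 min = 8100 s
Audio total: 248 + 184 = 432 kbps = 0.432 Mbps.
Total bitrate: 4.522 Mbps.
File: 4.522 Mbps × 8100 s = 36628.2 Mb.
At 8 Mbps: 36628.2 / 8 = 4578.5 s ≈ 76.3 minutes.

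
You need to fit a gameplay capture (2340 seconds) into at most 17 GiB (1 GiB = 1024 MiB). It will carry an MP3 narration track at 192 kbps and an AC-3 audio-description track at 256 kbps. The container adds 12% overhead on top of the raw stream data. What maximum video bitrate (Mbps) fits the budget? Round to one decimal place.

55.3 Mbps

Budget: 17 GiB = 146028.9 Mb.
Stream payload after overhead: 146028.9 / 1.12 = 130382.9 Mb.
Total bitrate budget: 130382.9 Mb / 2340 s = 55.719 Mbps.
Audio total: 192 + 256 = 448 kbps = 0.448 Mbps.
Video: 55.719 − 0.448 = 55.271 Mbps.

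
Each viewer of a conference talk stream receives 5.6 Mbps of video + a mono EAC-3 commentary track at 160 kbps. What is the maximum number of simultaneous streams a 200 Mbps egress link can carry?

34

Audio: 160 kbps = 0.160 Mbps.
Per-viewer media rate: 5.760 Mbps.
200 Mbps = 200.0 Mbps; 200.0 / 5.760 = 34.72 → 34 viewers.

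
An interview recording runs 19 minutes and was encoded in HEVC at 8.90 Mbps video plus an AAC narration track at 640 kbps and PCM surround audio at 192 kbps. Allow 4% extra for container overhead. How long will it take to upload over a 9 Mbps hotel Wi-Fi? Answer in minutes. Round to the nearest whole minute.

19 min = 1140 s
Audio total: 640 + 192 = 832 kbps = 0.832 Mbps.
Total bitrate: 9.732 Mbps.
File: 9.732 Mbps × 1140 s = 11094.5 Mb.
With 4% container overhead: ×1.04. → 11538.3 Mb.
At 9 Mbps: 11538.3 / 9 = 1282.0 s ≈ 21.4 minutes.

21 minutes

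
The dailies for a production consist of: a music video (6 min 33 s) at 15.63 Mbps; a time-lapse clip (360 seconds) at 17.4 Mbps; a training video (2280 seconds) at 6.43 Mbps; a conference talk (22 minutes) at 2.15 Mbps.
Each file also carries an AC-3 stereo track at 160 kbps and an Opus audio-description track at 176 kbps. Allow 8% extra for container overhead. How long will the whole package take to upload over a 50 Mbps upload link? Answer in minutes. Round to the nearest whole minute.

11 minutes

Audio total: 160 + 176 = 336 kbps = 0.336 Mbps.
music video: 15.966 Mbps × 393 s × 1.08 = 6776.6 Mb
time-lapse clip: 17.736 Mbps × 360 s × 1.08 = 6895.8 Mb
training video: 6.766 Mbps × 2280 s × 1.08 = 16660.6 Mb
conference talk: 2.486 Mbps × 1320 s × 1.08 = 3544.0 Mb
Total: 33877.0 Mb = 4234.6 MB.
At 50 Mbps: 33877.0 / 50 = 678 s ≈ 11.3 minutes.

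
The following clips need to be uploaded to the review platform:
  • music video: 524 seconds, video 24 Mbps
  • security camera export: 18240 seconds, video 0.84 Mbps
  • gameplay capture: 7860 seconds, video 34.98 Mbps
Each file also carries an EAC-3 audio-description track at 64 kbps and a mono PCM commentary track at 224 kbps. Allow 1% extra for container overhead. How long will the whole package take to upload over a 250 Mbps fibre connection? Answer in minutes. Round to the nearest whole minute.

Audio total: 64 + 224 = 288 kbps = 0.288 Mbps.
music video: 24.288 Mbps × 524 s × 1.01 = 12854.2 Mb
security camera export: 1.128 Mbps × 18240 s × 1.01 = 20780.5 Mb
gameplay capture: 35.268 Mbps × 7860 s × 1.01 = 279978.5 Mb
Total: 313613.2 Mb = 39201.6 MB.
At 250 Mbps: 313613.2 / 250 = 1254 s ≈ 20.9 minutes.

21 minutes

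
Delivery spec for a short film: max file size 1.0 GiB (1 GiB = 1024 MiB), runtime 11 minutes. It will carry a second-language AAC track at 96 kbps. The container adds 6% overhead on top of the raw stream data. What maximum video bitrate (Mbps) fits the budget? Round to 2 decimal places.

12.18 Mbps

Budget: 1.0 GiB = 8589.9 Mb.
Stream payload after overhead: 8589.9 / 1.06 = 8103.7 Mb.
11 min = 660 s
Total bitrate budget: 8103.7 Mb / 660 s = 12.278 Mbps.
Audio: 96 kbps = 0.096 Mbps.
Video: 12.278 − 0.096 = 12.182 Mbps.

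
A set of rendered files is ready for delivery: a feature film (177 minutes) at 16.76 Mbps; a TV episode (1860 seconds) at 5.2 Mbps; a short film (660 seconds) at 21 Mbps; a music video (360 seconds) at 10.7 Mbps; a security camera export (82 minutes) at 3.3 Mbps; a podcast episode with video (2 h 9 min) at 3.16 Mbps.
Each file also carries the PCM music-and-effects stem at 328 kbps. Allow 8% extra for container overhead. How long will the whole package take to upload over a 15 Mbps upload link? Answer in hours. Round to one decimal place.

5.1 hours

Audio: 328 kbps = 0.328 Mbps.
feature film: 17.088 Mbps × 10620 s × 1.08 = 195992.5 Mb
TV episode: 5.528 Mbps × 1860 s × 1.08 = 11104.6 Mb
short film: 21.328 Mbps × 660 s × 1.08 = 15202.6 Mb
music video: 11.028 Mbps × 360 s × 1.08 = 4287.7 Mb
security camera export: 3.628 Mbps × 4920 s × 1.08 = 19277.7 Mb
podcast episode with video: 3.488 Mbps × 7740 s × 1.08 = 29156.9 Mb
Total: 275022.1 Mb = 34377.8 MB.
At 15 Mbps: 275022.1 / 15 = 18335 s ≈ 5.09 hours.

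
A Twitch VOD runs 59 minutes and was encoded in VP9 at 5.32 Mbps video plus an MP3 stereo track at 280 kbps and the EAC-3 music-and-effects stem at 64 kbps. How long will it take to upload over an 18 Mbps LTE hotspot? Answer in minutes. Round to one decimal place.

18.6 minutes

59 min = 3540 s
Audio total: 280 + 64 = 344 kbps = 0.344 Mbps.
Total bitrate: 5.664 Mbps.
File: 5.664 Mbps × 3540 s = 20050.6 Mb.
At 18 Mbps: 20050.6 / 18 = 1113.9 s ≈ 18.6 minutes.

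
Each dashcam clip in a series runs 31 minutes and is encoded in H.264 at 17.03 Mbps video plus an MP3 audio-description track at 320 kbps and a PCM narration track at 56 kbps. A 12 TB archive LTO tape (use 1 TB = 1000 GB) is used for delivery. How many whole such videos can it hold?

2965

31 min = 1860 s
Audio total: 320 + 56 = 376 kbps = 0.376 Mbps.
Total bitrate: 17.406 Mbps.
Per item: 17.406 Mbps × 1860 s = 32,375 Mb = 4,047 MB.
Capacity: 12 TB = 96,000,000 Mb; 2965.24 items → 2965 complete.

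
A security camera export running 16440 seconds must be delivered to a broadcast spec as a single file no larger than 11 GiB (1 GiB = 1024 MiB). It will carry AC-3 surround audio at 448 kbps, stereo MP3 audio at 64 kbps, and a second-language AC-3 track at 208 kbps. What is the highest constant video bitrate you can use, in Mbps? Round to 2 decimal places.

5.03 Mbps

Budget: 11 GiB = 94489.3 Mb.
Total bitrate budget: 94489.3 Mb / 16440 s = 5.748 Mbps.
Audio total: 448 + 64 + 208 = 720 kbps = 0.720 Mbps.
Video: 5.748 − 0.720 = 5.028 Mbps.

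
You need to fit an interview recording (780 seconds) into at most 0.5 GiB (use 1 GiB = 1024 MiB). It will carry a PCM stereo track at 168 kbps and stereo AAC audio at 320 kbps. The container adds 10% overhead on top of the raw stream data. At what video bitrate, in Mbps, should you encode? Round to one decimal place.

4.5 Mbps

Budget: 0.5 GiB = 4295.0 Mb.
Stream payload after overhead: 4295.0 / 1.10 = 3904.5 Mb.
Total bitrate budget: 3904.5 Mb / 780 s = 5.006 Mbps.
Audio total: 168 + 320 = 488 kbps = 0.488 Mbps.
Video: 5.006 − 0.488 = 4.518 Mbps.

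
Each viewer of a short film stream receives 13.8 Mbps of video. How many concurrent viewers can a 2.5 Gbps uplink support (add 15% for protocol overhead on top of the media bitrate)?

On the wire with 15% overhead: 15.870 Mbps.
2.5 Gbps = 2,500 Mbps; 2,500 / 15.870 = 157.53 → 157 viewers.

157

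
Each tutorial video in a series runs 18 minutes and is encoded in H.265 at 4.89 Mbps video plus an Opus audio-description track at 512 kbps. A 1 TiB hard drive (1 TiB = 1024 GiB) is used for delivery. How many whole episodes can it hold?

1507

18 min = 1080 s
Audio: 512 kbps = 0.512 Mbps.
Total bitrate: 5.402 Mbps.
Per item: 5.402 Mbps × 1080 s = 5,834 Mb = 729.3 MB.
Capacity: 1 TiB = 8,796,093 Mb; 1507.69 items → 1507 complete.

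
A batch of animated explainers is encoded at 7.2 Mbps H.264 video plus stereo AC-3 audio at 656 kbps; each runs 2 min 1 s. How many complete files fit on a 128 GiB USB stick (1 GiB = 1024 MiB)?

1156

2 min 1 s = 121 s
Audio: 656 kbps = 0.656 Mbps.
Total bitrate: 7.856 Mbps.
Per item: 7.856 Mbps × 121 s = 950.6 Mb = 118.8 MB.
Capacity: 128 GiB = 1,099,512 Mb; 1156.68 items → 1156 complete.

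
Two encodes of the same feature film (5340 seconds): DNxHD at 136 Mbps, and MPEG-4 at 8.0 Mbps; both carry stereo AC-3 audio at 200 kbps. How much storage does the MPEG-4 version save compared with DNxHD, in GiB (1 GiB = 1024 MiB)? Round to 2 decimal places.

Audio: 200 kbps = 0.200 Mbps.
DNxHD: 136.200 Mbps × 5340 s = 727308.0 Mb = 84.670 GiB.
MPEG-4: 8.200 Mbps × 5340 s = 43788.0 Mb = 5.098 GiB.
Saving: 84.670 − 5.098 = 79.572 GiB.

79.57 GiB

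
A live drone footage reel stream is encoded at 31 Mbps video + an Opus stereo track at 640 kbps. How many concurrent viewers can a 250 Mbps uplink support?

7

Audio: 640 kbps = 0.640 Mbps.
Per-viewer media rate: 31.640 Mbps.
250 Mbps = 250.0 Mbps; 250.0 / 31.640 = 7.90 → 7 viewers.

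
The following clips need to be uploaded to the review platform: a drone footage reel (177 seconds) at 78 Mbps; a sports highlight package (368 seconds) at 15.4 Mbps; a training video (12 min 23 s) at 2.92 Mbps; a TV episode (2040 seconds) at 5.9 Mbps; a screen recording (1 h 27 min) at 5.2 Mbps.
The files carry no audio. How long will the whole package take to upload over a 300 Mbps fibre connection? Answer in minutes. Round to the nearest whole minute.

3 minutes

drone footage reel: 78.000 Mbps × 177 s = 13806.0 Mb
sports highlight package: 15.400 Mbps × 368 s = 5667.2 Mb
training video: 2.920 Mbps × 743 s = 2169.6 Mb
TV episode: 5.900 Mbps × 2040 s = 12036.0 Mb
screen recording: 5.200 Mbps × 5220 s = 27144.0 Mb
Total: 60822.8 Mb = 7602.8 MB.
At 300 Mbps: 60822.8 / 300 = 203 s ≈ 3.38 minutes.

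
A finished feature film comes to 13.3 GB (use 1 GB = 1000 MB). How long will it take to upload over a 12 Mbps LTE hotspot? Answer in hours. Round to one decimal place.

2.5 hours

File: 13.3 GB = 106400.0 Mb.
At 12 Mbps: 106400.0 / 12 = 8866.7 s ≈ 2.46 hours.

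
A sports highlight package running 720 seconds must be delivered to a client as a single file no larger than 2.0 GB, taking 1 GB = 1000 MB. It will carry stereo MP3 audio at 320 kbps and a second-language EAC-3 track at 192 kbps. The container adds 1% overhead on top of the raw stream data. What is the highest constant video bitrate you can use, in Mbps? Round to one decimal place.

21.5 Mbps

Budget: 2.0 GB = 16000.0 Mb.
Stream payload after overhead: 16000.0 / 1.01 = 15841.6 Mb.
Total bitrate budget: 15841.6 Mb / 720 s = 22.002 Mbps.
Audio total: 320 + 192 = 512 kbps = 0.512 Mbps.
Video: 22.002 − 0.512 = 21.490 Mbps.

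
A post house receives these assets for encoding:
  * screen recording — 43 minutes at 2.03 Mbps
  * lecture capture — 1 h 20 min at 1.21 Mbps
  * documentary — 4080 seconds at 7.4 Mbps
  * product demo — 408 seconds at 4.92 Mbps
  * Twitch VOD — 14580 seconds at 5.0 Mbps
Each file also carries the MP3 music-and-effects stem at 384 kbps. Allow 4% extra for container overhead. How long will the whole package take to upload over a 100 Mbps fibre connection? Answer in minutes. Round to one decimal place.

21.9 minutes

Audio: 384 kbps = 0.384 Mbps.
screen recording: 2.414 Mbps × 2580 s × 1.04 = 6477.2 Mb
lecture capture: 1.594 Mbps × 4800 s × 1.04 = 7957.2 Mb
documentary: 7.784 Mbps × 4080 s × 1.04 = 33029.1 Mb
product demo: 5.304 Mbps × 408 s × 1.04 = 2250.6 Mb
Twitch VOD: 5.384 Mbps × 14580 s × 1.04 = 81638.7 Mb
Total: 131352.8 Mb = 16419.1 MB.
At 100 Mbps: 131352.8 / 100 = 1314 s ≈ 21.9 minutes.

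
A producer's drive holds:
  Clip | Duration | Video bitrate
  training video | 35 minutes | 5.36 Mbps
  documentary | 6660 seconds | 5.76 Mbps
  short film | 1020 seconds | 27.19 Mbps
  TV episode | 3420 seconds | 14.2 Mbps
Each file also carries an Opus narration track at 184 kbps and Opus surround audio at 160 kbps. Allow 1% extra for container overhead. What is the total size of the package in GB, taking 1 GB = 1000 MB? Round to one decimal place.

16.5 GB

Audio total: 184 + 160 = 344 kbps = 0.344 Mbps.
training video: 5.704 Mbps × 2100 s × 1.01 = 12098.2 Mb
documentary: 6.104 Mbps × 6660 s × 1.01 = 41059.2 Mb
short film: 27.534 Mbps × 1020 s × 1.01 = 28365.5 Mb
TV episode: 14.544 Mbps × 3420 s × 1.01 = 50237.9 Mb
Total: 131760.8 Mb = 16470.1 MB.
= 16.47 GB.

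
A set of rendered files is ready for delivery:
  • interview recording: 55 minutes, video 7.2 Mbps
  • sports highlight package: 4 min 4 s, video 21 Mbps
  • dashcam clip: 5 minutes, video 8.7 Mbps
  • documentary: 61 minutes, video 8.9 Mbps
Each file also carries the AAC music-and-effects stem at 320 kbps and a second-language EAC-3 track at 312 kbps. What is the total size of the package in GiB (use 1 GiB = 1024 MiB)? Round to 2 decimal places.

8.01 GiB

Audio total: 320 + 312 = 632 kbps = 0.632 Mbps.
interview recording: 7.832 Mbps × 3300 s = 25845.6 Mb
sports highlight package: 21.632 Mbps × 244 s = 5278.2 Mb
dashcam clip: 9.332 Mbps × 300 s = 2799.6 Mb
documentary: 9.532 Mbps × 3660 s = 34887.1 Mb
Total: 68810.5 Mb = 8601.3 MB.
= 8.011 GiB.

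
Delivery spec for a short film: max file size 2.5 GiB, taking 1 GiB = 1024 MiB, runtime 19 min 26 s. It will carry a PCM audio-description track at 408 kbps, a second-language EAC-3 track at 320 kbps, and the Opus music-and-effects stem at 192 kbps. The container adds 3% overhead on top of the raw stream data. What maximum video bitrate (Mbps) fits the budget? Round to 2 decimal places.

16.96 Mbps

Budget: 2.5 GiB = 21474.8 Mb.
Stream payload after overhead: 21474.8 / 1.03 = 20849.4 Mb.
19 min 26 s = 1166 s
Total bitrate budget: 20849.4 Mb / 1166 s = 17.881 Mbps.
Audio total: 408 + 320 + 192 = 920 kbps = 0.920 Mbps.
Video: 17.881 − 0.920 = 16.961 Mbps.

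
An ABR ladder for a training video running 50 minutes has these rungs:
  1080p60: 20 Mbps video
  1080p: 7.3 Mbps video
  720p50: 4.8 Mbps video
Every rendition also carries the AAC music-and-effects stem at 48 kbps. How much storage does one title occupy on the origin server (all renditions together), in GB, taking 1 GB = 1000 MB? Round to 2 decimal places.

12.09 GB

50 min = 3000 s
Audio: 48 kbps = 0.048 Mbps.
Sum of rendition bitrates: (20+0.048) + (7.3+0.048) + (4.8+0.048) = 32.244 Mbps.
× 3000 s = 96,732 Mb = 12,092 MB = 12.09 GB.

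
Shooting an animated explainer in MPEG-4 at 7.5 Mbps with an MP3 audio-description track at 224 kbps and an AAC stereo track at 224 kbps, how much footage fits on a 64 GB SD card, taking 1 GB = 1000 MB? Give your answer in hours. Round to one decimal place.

Audio total: 224 + 224 = 448 kbps = 0.448 Mbps.
Total bitrate: 7.5 + 0.448 = 7.948 Mbps.
Capacity: 64 GB = 512,000 Mb.
Recording time: 512,000 / 7.948 = 64,419 s ≈ 17.9 hours.

17.9 hours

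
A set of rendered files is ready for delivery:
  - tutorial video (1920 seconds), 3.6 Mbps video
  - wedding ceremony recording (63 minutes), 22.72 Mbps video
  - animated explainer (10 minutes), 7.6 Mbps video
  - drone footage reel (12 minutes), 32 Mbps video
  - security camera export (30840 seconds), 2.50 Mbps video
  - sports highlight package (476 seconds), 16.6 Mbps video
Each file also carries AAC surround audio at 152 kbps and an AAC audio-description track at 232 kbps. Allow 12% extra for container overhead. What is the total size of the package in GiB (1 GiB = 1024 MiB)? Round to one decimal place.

28.7 GiB

Audio total: 152 + 232 = 384 kbps = 0.384 Mbps.
tutorial video: 3.984 Mbps × 1920 s × 1.12 = 8567.2 Mb
wedding ceremony recording: 23.104 Mbps × 3780 s × 1.12 = 97813.1 Mb
animated explainer: 7.984 Mbps × 600 s × 1.12 = 5365.2 Mb
drone footage reel: 32.384 Mbps × 720 s × 1.12 = 26114.5 Mb
security camera export: 2.884 Mbps × 30840 s × 1.12 = 99615.7 Mb
sports highlight package: 16.984 Mbps × 476 s × 1.12 = 9054.5 Mb
Total: 246530.2 Mb = 30816.3 MB.
= 28.70 GiB.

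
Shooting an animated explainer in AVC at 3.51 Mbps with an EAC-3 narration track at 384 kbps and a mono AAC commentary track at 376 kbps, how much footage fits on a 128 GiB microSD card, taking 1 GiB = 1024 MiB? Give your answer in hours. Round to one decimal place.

Audio total: 384 + 376 = 760 kbps = 0.760 Mbps.
Total bitrate: 3.51 + 0.760 = 4.270 Mbps.
Capacity: 128 GiB = 1,099,512 Mb.
Recording time: 1,099,512 / 4.270 = 257,497 s ≈ 71.5 hours.

71.5 hours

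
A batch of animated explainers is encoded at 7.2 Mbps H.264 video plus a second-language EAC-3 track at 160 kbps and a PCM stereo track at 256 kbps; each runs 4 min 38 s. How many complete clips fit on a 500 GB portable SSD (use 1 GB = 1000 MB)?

1889

4 min 38 s = 278 s
Audio total: 160 + 256 = 416 kbps = 0.416 Mbps.
Total bitrate: 7.616 Mbps.
Per item: 7.616 Mbps × 278 s = 2,117 Mb = 264.7 MB.
Capacity: 500 GB = 4,000,000 Mb; 1889.24 items → 1889 complete.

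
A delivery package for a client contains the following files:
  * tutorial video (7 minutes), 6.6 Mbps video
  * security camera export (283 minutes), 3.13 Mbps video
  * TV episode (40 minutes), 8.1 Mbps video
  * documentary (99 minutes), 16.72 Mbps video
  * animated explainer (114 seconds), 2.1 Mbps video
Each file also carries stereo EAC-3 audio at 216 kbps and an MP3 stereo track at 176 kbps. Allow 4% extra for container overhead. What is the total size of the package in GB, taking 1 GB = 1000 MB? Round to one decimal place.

Audio total: 216 + 176 = 392 kbps = 0.392 Mbps.
tutorial video: 6.992 Mbps × 420 s × 1.04 = 3054.1 Mb
security camera export: 3.522 Mbps × 16980 s × 1.04 = 62195.7 Mb
TV episode: 8.492 Mbps × 2400 s × 1.04 = 21196.0 Mb
documentary: 17.112 Mbps × 5940 s × 1.04 = 105711.1 Mb
animated explainer: 2.492 Mbps × 114 s × 1.04 = 295.5 Mb
Total: 192452.4 Mb = 24056.5 MB.
= 24.06 GB.

24.1 GB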